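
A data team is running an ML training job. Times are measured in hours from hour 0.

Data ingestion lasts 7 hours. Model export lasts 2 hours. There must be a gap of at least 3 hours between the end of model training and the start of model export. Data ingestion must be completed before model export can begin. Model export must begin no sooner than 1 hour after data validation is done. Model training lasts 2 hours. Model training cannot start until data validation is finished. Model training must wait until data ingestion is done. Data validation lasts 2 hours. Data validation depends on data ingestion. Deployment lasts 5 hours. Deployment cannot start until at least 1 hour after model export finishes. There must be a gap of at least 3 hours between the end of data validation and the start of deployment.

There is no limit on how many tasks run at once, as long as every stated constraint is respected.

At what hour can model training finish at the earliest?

Data ingestion has no prerequisites, so it starts at hour 0 and finishes at hour 7.
Data validation cannot begin until data ingestion (finishes hour 7). It runs from hour 7 to 7 + 2 = hour 9.
For model training: data validation (finishes hour 9); data ingestion (finishes hour 7). Taking the maximum gives a start of hour 9, and it finishes at 9 + 2 = hour 11.

11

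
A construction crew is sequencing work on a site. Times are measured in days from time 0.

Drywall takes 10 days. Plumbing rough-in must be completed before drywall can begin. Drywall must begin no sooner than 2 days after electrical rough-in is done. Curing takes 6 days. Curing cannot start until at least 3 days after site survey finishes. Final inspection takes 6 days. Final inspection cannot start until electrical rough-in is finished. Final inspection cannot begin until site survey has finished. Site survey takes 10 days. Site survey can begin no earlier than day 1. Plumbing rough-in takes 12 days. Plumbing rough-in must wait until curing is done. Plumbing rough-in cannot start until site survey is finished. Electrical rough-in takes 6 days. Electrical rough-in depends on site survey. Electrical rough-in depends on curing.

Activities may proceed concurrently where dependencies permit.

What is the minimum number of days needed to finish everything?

Site survey waits on its own release at day 1, so it starts at day 1 and finishes at 1 + 10 = day 11.
Curing cannot begin until site survey (finishes day 11, plus 3-day gap → day 14). It runs from day 14 to 14 + 6 = day 20.
Electrical rough-in has to wait for site survey (finishes day 11); curing (finishes day 20). The latest of these is day 20, so electrical rough-in runs day 20 to 20 + 6 = day 26.
Final inspection has to wait for electrical rough-in (finishes day 26); site survey (finishes day 11). The latest of these is day 26, so final inspection runs day 26 to 26 + 6 = day 32.
For plumbing rough-in: curing (finishes day 20); site survey (finishes day 11). Taking the maximum gives a start of day 20, and it finishes at 20 + 12 = day 32.
Drywall has to wait for plumbing rough-in (finishes day 32); electrical rough-in (finishes day 26, plus 2-day gap → day 28). The latest of these is day 32, so drywall runs day 32 to 32 + 10 = day 42.
All tasks are finished once the last one completes. Finish times: Site survey at 11, Curing at 20, Plumbing rough-in at 32, Electrical rough-in at 26, Drywall at 42, Final inspection at 32. The latest is day 42.

42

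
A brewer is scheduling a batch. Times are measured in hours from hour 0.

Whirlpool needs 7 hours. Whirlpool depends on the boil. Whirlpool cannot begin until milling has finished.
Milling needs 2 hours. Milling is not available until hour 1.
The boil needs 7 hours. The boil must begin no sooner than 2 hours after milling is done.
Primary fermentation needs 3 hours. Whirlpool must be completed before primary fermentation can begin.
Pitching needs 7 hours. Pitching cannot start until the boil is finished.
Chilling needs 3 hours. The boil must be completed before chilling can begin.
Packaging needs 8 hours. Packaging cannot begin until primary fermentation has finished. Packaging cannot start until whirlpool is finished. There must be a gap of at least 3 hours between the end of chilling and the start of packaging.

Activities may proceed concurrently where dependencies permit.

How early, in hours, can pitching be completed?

19

Milling cannot begin until its own release at hour 1. It runs from hour 1 to 1 + 2 = hour 3.
The boil waits on milling (finishes hour 3, plus 2-hour gap → hour 5), so it starts at hour 5 and finishes at 5 + 7 = hour 12.
After the boil (finishes hour 12), pitching can start at hour 12 and finishes at hour 19.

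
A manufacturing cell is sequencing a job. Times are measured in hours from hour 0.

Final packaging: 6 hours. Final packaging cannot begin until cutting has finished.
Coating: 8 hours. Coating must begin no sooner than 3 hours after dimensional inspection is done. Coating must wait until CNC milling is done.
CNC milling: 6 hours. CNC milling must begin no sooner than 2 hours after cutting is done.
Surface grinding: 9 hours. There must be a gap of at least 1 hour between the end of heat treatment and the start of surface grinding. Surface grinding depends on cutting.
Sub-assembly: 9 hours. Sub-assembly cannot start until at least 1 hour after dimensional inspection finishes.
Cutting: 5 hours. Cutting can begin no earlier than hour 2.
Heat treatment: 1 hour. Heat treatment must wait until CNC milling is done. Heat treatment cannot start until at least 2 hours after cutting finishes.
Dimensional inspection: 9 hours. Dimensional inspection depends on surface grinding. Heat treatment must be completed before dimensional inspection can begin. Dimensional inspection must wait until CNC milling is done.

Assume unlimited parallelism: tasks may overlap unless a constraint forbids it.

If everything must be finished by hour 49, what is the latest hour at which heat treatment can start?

18

To finish by hour 49, coating (duration 8) must start no later than hour 41.
To finish by hour 49, sub-assembly (duration 9) must start no later than hour 40.
Dimensional inspection has several dependents: coating (must start by hour 41, minus 3-hour gap → hour 38); sub-assembly (must start by hour 40, minus 1-hour gap → hour 39). The earliest of those limits is hour 38, so dimensional inspection must start by 38 − 9 = hour 29.
Surface grinding has to be done before dimensional inspection (must start by hour 29). That means finishing by hour 29, i.e. starting by 29 − 9 = hour 20.
For heat treatment: surface grinding (must start by hour 20, minus 1-hour gap → hour 19); dimensional inspection (must start by hour 29). The most restrictive is hour 19; with a 1-hour duration, heat treatment must start by hour 18.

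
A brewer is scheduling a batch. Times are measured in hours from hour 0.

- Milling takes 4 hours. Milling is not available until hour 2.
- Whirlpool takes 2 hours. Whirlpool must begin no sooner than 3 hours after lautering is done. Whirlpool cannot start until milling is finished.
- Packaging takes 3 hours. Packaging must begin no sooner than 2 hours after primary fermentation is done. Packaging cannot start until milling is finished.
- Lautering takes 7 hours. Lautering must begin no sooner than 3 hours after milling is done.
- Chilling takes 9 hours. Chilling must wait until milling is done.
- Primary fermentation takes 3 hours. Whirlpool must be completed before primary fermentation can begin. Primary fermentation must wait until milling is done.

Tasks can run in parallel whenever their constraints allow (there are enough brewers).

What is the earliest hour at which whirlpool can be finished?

21

Milling cannot begin until its own release at hour 2. It runs from hour 2 to 2 + 4 = hour 6.
After milling (finishes hour 6, plus 3-hour gap → hour 9), lautering can start at hour 9 and finishes at hour 16.
Whirlpool has to wait for lautering (finishes hour 16, plus 3-hour gap → hour 19); milling (finishes hour 6). The latest of these is hour 19, so whirlpool runs hour 19 to 19 + 2 = hour 21.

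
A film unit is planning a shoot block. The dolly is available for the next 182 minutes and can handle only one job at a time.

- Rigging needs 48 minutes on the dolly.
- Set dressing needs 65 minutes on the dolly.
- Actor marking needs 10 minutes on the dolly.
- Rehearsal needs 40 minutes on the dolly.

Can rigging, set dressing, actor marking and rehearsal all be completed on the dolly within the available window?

Running back to back, the jobs need 48 + 65 + 10 + 40 = 163 minutes on the dolly.
Since 163 ≤ 182, they fit within the window.

Yes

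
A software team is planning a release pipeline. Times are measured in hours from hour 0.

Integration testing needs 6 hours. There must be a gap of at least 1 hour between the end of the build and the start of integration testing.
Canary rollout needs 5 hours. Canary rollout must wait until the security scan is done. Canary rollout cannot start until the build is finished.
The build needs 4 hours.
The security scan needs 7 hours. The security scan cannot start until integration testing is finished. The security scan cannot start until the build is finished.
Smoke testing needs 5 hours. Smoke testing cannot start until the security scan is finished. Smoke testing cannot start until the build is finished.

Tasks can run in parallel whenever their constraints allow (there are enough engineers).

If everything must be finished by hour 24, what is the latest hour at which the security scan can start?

Smoke testing has no dependents, so it just needs to finish by hour 24. Starting by 24 − 5 = hour 19 achieves that.
Nothing follows canary rollout; the deadline of hour 24 is its only limit. It must start by 24 − 5 = hour 19.
The security scan feeds smoke testing (must start by hour 19); canary rollout (must start by hour 19). Taking the minimum, the security scan must finish by hour 19 and start by 19 − 7 = hour 12.

12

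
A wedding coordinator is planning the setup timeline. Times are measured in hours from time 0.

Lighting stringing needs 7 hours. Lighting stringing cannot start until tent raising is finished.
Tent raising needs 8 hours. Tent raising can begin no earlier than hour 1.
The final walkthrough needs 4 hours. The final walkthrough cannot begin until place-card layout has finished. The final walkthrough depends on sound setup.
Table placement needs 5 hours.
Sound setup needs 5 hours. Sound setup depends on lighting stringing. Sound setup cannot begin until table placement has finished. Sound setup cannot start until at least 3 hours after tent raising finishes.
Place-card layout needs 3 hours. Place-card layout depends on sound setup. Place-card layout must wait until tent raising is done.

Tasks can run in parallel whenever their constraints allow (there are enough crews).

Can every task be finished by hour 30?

Yes

Table placement can start immediately at hour 0; it finishes at hour 5.
Tent raising waits on its own release at hour 1, so it starts at hour 1 and finishes at 1 + 8 = hour 9.
After tent raising (finishes hour 9), lighting stringing can start at hour 9 and finishes at hour 16.
For sound setup: lighting stringing (finishes hour 16); table placement (finishes hour 5); tent raising (finishes hour 9, plus 3-hour gap → hour 12). Taking the maximum gives a start of hour 16, and it finishes at 16 + 5 = hour 21.
Place-card layout cannot start until sound setup (finishes hour 21); tent raising (finishes hour 9). The controlling bound is hour 21, so place-card layout finishes at 21 + 3 = hour 24.
The final walkthrough has to wait for place-card layout (finishes hour 24); sound setup (finishes hour 21). The latest of these is hour 24, so the final walkthrough runs hour 24 to 24 + 4 = hour 28.
Every task is finished by hour 28, which is no later than the deadline of 30, so the schedule is feasible.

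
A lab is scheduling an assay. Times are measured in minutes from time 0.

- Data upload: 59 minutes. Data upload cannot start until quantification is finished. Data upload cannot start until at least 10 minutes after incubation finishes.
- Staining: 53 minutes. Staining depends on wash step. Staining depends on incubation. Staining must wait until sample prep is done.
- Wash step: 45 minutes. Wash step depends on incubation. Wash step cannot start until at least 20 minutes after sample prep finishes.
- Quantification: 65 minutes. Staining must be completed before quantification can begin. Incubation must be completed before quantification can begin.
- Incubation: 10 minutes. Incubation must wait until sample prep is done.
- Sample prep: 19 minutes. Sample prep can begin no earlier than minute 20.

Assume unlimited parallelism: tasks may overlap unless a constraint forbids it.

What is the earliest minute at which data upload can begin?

222

After its own release at minute 20, sample prep can start at minute 20 and finishes at minute 39.
After sample prep (finishes minute 39), incubation can start at minute 39 and finishes at minute 49.
Wash step has to wait for incubation (finishes minute 49); sample prep (finishes minute 39, plus 20-minute gap → minute 59). The latest of these is minute 59, so wash step runs minute 59 to 59 + 45 = minute 104.
For staining: wash step (finishes minute 104); incubation (finishes minute 49); sample prep (finishes minute 39). Taking the maximum gives a start of minute 104, and it finishes at 104 + 53 = minute 157.
Quantification cannot start until staining (finishes minute 157); incubation (finishes minute 49). The controlling bound is minute 157, so quantification finishes at 157 + 65 = minute 222.
Data upload waits on quantification (finishes minute 222); incubation (finishes minute 49, plus 10-minute gap → minute 59). The latest of these is minute 222, which is the earliest data upload can start.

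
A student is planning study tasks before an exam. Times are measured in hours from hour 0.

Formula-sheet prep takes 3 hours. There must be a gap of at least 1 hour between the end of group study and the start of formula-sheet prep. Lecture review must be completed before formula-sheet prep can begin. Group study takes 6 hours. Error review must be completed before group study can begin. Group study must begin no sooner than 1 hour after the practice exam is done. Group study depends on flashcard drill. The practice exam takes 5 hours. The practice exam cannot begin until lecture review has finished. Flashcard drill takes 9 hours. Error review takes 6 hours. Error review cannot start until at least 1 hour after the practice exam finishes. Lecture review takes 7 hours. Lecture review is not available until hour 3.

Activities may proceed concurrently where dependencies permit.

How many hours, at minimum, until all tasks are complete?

Nothing blocks flashcard drill, so it runs from hour 0 to hour 9.
After its own release at hour 3, lecture review can start at hour 3 and finishes at hour 10.
The practice exam cannot begin until lecture review (finishes hour 10). It runs from hour 10 to 10 + 5 = hour 15.
After the practice exam (finishes hour 15, plus 1-hour gap → hour 16), error review can start at hour 16 and finishes at hour 22.
For group study: error review (finishes hour 22); the practice exam (finishes hour 15, plus 1-hour gap → hour 16); flashcard drill (finishes hour 9). Taking the maximum gives a start of hour 22, and it finishes at 22 + 6 = hour 28.
Formula-sheet prep has to wait for group study (finishes hour 28, plus 1-hour gap → hour 29); lecture review (finishes hour 10). The latest of these is hour 29, so formula-sheet prep runs hour 29 to 29 + 3 = hour 32.
All tasks are finished once the last one completes. Finish times: Lecture review at 10, Flashcard drill at 9, The practice exam at 15, Error review at 22, Group study at 28, Formula-sheet prep at 32. The latest is hour 32.

32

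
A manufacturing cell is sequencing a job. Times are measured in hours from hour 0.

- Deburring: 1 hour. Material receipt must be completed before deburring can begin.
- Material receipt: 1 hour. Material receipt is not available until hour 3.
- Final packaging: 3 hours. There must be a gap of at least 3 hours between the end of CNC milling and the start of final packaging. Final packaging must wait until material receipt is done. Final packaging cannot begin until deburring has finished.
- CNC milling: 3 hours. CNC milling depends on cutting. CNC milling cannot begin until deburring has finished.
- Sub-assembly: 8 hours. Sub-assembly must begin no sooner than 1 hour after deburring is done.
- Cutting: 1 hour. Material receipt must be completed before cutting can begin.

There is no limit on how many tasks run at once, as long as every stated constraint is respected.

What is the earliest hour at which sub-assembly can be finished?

14

Material receipt cannot begin until its own release at hour 3. It runs from hour 3 to 3 + 1 = hour 4.
Deburring waits on material receipt (finishes hour 4), so it starts at hour 4 and finishes at 4 + 1 = hour 5.
Sub-assembly waits on deburring (finishes hour 5, plus 1-hour gap → hour 6), so it starts at hour 6 and finishes at 6 + 8 = hour 14.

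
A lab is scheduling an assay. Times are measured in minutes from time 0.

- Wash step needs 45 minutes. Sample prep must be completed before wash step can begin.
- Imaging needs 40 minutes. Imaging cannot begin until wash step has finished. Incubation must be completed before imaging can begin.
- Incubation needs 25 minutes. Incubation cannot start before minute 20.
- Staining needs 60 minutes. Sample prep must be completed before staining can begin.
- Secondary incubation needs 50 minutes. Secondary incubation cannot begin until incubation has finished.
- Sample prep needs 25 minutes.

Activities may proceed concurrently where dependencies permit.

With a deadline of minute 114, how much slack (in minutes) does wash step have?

4

Sample prep can start immediately at minute 0; it finishes at minute 25.
Wash step cannot begin until sample prep (finishes minute 25). It runs from minute 25 to 25 + 45 = minute 70.

Working backward from the deadline:
Nothing follows imaging; the deadline of minute 114 is its only limit. It must start by 114 − 40 = minute 74.
Wash step has to be done before imaging (must start by minute 74). That means finishing by minute 74, i.e. starting by 74 − 45 = minute 29.
So wash step can start as early as minute 25 and as late as minute 29, giving 29 − 25 = 4 minutes of slack.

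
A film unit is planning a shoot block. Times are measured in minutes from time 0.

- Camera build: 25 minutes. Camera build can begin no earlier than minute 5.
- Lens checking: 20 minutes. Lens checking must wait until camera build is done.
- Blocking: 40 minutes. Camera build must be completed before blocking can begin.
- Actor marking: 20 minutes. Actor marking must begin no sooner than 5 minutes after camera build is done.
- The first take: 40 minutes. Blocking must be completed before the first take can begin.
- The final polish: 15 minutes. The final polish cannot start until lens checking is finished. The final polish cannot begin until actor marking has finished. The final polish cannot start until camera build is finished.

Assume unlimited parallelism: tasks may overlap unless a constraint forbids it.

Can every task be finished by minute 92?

After its own release at minute 5, camera build can start at minute 5 and finishes at minute 30.
After camera build (finishes minute 30, plus 5-minute gap → minute 35), actor marking can start at minute 35 and finishes at minute 55.
Blocking cannot begin until camera build (finishes minute 30). It runs from minute 30 to 30 + 40 = minute 70.
The first take waits on blocking (finishes minute 70), so it starts at minute 70 and finishes at 70 + 40 = minute 110.
Lens checking waits on camera build (finishes minute 30), so it starts at minute 30 and finishes at 30 + 20 = minute 50.
The final polish has to wait for lens checking (finishes minute 50); actor marking (finishes minute 55); camera build (finishes minute 30). The latest of these is minute 55, so the final polish runs minute 55 to 55 + 15 = minute 70.
The earliest everything can be done is minute 110, which is after the deadline of 92, so it is not possible.

No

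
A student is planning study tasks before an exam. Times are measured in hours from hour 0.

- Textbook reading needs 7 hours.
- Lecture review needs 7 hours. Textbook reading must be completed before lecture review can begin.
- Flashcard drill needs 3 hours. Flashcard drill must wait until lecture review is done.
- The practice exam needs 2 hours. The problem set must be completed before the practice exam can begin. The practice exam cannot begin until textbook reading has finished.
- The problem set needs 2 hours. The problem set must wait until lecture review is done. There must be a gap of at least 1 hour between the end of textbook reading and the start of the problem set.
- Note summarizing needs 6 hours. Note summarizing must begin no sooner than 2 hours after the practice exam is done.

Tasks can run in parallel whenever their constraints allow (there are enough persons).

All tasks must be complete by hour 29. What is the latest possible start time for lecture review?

Nothing follows note summarizing; the deadline of hour 29 is its only limit. It must start by 29 − 6 = hour 23.
The practice exam has to be done before note summarizing (must start by hour 23, minus 2-hour gap → hour 21). That means finishing by hour 21, i.e. starting by 21 − 2 = hour 19.
Since the practice exam (must start by hour 19) depends on it, the problem set must finish by hour 19. Backing off its 2-hour duration gives a latest start of hour 17.
Flashcard drill must finish by hour 29; it takes 3 hours, so it must start by 29 − 3 = hour 26.
Lecture review must finish in time for the problem set (must start by hour 17); flashcard drill (must start by hour 26). The tightest is hour 17, so lecture review must start by 17 − 7 = hour 10.

10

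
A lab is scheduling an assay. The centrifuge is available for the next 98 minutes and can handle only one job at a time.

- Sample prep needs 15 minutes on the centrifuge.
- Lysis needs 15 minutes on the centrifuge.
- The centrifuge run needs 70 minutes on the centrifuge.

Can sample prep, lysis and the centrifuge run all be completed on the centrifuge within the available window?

Running back to back, the jobs need 15 + 15 + 70 = 100 minutes on the centrifuge.
Since 100 > 98, they cannot all fit.

No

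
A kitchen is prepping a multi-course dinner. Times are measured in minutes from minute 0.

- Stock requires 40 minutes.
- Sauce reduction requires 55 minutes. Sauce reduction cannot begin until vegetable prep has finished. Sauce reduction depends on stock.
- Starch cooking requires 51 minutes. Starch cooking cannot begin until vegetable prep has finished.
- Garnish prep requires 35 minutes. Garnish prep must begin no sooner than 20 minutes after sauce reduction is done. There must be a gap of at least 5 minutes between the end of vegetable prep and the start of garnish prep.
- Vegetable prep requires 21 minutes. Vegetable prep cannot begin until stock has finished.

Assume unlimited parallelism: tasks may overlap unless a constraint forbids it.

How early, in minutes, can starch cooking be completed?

Stock can start immediately at minute 0; it finishes at minute 40.
Vegetable prep cannot begin until stock (finishes minute 40). It runs from minute 40 to 40 + 21 = minute 61.
After vegetable prep (finishes minute 61), starch cooking can start at minute 61 and finishes at minute 112.

112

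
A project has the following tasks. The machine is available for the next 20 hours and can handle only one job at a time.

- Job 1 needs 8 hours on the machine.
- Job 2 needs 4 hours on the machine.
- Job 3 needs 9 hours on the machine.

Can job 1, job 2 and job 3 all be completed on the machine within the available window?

No

Running back to back, the jobs need 8 + 4 + 9 = 21 hours on the machine.
Since 21 > 20, they cannot all fit.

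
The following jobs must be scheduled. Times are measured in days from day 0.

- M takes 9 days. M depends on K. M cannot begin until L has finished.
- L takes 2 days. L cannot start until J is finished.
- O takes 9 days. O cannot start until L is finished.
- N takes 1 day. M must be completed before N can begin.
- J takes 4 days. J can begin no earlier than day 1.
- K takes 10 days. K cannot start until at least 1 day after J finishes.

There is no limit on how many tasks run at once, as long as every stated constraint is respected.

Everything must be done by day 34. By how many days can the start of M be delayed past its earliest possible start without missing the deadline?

J waits on its own release at day 1, so it starts at day 1 and finishes at 1 + 4 = day 5.
L waits on J (finishes day 5), so it starts at day 5 and finishes at 5 + 2 = day 7.
K cannot begin until J (finishes day 5, plus 1-day gap → day 6). It runs from day 6 to 6 + 10 = day 16.
M has to wait for K (finishes day 16); L (finishes day 7). The latest of these is day 16, so M runs day 16 to 16 + 9 = day 25.

Working backward from the deadline:
To finish by day 34, N (duration 1) must start no later than day 33.
M feeds into N (must start by day 33); so M must finish by day 33 and therefore start by day 24.
So M can start as early as day 16 and as late as day 24, giving 24 − 16 = 8 days of slack.

8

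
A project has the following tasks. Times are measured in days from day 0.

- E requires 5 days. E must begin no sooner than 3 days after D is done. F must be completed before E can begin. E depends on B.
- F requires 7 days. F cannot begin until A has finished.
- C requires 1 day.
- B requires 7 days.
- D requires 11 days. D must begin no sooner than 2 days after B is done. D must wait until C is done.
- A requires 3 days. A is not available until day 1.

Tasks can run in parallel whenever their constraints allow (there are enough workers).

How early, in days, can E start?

Nothing blocks C, so it runs from day 0 to day 1.
B has no prerequisites, so it starts at day 0 and finishes at day 7.
D has to wait for B (finishes day 7, plus 2-day gap → day 9); C (finishes day 1). The latest of these is day 9, so D runs day 9 to 9 + 11 = day 20.
After its own release at day 1, A can start at day 1 and finishes at day 4.
F waits on A (finishes day 4), so it starts at day 4 and finishes at 4 + 7 = day 11.
E waits on D (finishes day 20, plus 3-day gap → day 23); F (finishes day 11); B (finishes day 7). The latest of these is day 23, which is the earliest E can start.

23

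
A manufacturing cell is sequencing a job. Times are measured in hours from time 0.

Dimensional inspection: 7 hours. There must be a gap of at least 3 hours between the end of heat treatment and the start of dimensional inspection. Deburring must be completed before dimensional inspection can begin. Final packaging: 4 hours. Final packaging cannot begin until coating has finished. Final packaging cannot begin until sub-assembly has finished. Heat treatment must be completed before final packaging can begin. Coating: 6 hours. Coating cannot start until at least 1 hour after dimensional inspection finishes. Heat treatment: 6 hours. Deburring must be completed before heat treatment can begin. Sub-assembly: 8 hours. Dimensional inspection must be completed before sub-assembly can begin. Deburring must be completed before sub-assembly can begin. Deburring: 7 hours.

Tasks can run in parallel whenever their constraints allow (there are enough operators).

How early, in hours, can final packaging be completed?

35

Deburring can start immediately at hour 0; it finishes at hour 7.
After deburring (finishes hour 7), heat treatment can start at hour 7 and finishes at hour 13.
Dimensional inspection cannot start until heat treatment (finishes hour 13, plus 3-hour gap → hour 16); deburring (finishes hour 7). The controlling bound is hour 16, so dimensional inspection finishes at 16 + 7 = hour 23.
For sub-assembly: dimensional inspection (finishes hour 23); deburring (finishes hour 7). Taking the maximum gives a start of hour 23, and it finishes at 23 + 8 = hour 31.
After dimensional inspection (finishes hour 23, plus 1-hour gap → hour 24), coating can start at hour 24 and finishes at hour 30.
Final packaging cannot start until coating (finishes hour 30); sub-assembly (finishes hour 31); heat treatment (finishes hour 13). The controlling bound is hour 31, so final packaging finishes at 31 + 4 = hour 35.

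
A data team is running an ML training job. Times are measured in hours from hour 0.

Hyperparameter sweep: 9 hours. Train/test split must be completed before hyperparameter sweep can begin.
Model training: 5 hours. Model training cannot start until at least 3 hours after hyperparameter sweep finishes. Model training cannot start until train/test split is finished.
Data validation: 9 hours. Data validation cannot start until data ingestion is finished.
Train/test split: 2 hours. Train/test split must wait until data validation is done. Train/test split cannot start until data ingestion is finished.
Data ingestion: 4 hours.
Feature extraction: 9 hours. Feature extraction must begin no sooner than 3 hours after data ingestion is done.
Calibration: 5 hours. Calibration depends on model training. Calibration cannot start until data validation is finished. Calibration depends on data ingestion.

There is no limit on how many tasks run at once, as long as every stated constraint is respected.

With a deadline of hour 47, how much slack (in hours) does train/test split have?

10

Data ingestion has no prerequisites, so it starts at hour 0 and finishes at hour 4.
Data validation cannot begin until data ingestion (finishes hour 4). It runs from hour 4 to 4 + 9 = hour 13.
Train/test split needs all of data validation (finishes hour 13); data ingestion (finishes hour 4). That puts its earliest start at hour 13; it finishes at 13 + 2 = hour 15.

Working backward from the deadline:
To finish by hour 47, calibration (duration 5) must start no later than hour 42.
Model training must finish before calibration (must start by hour 42). With a 5-hour duration, model training must start by 42 − 5 = hour 37.
Hyperparameter sweep must finish before model training (must start by hour 37, minus 3-hour gap → hour 34). With a 9-hour duration, hyperparameter sweep must start by 34 − 9 = hour 25.
Train/test split has several dependents: hyperparameter sweep (must start by hour 25); model training (must start by hour 37). The earliest of those limits is hour 25, so train/test split must start by 25 − 2 = hour 23.
So train/test split can start as early as hour 13 and as late as hour 23, giving 23 − 13 = 10 hours of slack.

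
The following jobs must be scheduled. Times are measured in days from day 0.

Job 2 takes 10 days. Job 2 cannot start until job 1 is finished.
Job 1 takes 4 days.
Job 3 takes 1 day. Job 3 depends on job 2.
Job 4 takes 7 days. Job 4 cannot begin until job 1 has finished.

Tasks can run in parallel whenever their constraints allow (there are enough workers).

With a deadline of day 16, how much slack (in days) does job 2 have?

Nothing blocks job 1, so it runs from day 0 to day 4.
Job 2 cannot begin until job 1 (finishes day 4). It runs from day 4 to 4 + 10 = day 14.

Working backward from the deadline:
Job 3 has no dependents, so it just needs to finish by day 16. Starting by 16 − 1 = day 15 achieves that.
Job 2 must finish before job 3 (must start by day 15). With a 10-day duration, job 2 must start by 15 − 10 = day 5.
So job 2 can start as early as day 4 and as late as day 5, giving 5 − 4 = 1 day of slack.

1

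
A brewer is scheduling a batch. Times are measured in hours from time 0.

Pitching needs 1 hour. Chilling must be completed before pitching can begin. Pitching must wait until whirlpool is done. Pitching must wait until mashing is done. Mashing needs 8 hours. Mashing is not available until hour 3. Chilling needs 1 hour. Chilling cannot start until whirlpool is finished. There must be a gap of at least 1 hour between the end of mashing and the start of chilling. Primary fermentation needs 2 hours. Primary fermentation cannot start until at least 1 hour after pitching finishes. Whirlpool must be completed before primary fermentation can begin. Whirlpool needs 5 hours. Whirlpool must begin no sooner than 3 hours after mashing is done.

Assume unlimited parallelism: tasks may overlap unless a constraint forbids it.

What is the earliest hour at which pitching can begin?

20

Mashing cannot begin until its own release at hour 3. It runs from hour 3 to 3 + 8 = hour 11.
After mashing (finishes hour 11, plus 3-hour gap → hour 14), whirlpool can start at hour 14 and finishes at hour 19.
Chilling needs all of whirlpool (finishes hour 19); mashing (finishes hour 11, plus 1-hour gap → hour 12). That puts its earliest start at hour 19; it finishes at 19 + 1 = hour 20.
Pitching waits on chilling (finishes hour 20); whirlpool (finishes hour 19); mashing (finishes hour 11). The latest of these is hour 20, which is the earliest pitching can start.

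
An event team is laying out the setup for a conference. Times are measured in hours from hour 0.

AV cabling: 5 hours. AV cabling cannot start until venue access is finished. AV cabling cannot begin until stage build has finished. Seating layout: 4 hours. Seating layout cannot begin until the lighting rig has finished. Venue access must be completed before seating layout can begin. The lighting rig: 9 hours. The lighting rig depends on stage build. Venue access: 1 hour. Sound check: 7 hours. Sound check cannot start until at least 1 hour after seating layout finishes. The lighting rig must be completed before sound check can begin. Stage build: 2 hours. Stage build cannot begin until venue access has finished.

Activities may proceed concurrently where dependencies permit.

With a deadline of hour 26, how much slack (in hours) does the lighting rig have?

Nothing blocks venue access, so it runs from hour 0 to hour 1.
After venue access (finishes hour 1), stage build can start at hour 1 and finishes at hour 3.
The lighting rig cannot begin until stage build (finishes hour 3). It runs from hour 3 to 3 + 9 = hour 12.

Working backward from the deadline:
To finish by hour 26, sound check (duration 7) must start no later than hour 19.
Since sound check (must start by hour 19, minus 1-hour gap → hour 18) depends on it, seating layout must finish by hour 18. Backing off its 4-hour duration gives a latest start of hour 14.
For the lighting rig: seating layout (must start by hour 14); sound check (must start by hour 19). The most restrictive is hour 14; with a 9-hour duration, the lighting rig must start by hour 5.
So the lighting rig can start as early as hour 3 and as late as hour 5, giving 5 − 3 = 2 hours of slack.

2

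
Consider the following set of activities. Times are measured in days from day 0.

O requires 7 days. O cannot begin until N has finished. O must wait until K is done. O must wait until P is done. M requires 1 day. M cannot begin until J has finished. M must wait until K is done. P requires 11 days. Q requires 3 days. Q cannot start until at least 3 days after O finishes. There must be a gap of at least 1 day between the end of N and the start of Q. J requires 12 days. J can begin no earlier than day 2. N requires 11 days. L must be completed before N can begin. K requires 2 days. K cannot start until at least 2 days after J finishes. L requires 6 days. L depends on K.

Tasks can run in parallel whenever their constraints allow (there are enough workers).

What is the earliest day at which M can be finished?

19

J cannot begin until its own release at day 2. It runs from day 2 to 2 + 12 = day 14.
K cannot begin until J (finishes day 14, plus 2-day gap → day 16). It runs from day 16 to 16 + 2 = day 18.
For M: J (finishes day 14); K (finishes day 18). Taking the maximum gives a start of day 18, and it finishes at 18 + 1 = day 19.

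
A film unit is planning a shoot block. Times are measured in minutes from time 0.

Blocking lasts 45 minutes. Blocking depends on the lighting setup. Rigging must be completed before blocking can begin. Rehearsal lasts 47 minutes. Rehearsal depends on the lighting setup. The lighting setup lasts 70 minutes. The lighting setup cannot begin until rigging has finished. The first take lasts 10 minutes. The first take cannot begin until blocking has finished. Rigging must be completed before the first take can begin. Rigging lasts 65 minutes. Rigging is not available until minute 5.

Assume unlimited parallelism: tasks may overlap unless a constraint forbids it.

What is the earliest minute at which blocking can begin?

After its own release at minute 5, rigging can start at minute 5 and finishes at minute 70.
After rigging (finishes minute 70), the lighting setup can start at minute 70 and finishes at minute 140.
Blocking waits on the lighting setup (finishes minute 140); rigging (finishes minute 70). The latest of these is minute 140, which is the earliest blocking can start.

140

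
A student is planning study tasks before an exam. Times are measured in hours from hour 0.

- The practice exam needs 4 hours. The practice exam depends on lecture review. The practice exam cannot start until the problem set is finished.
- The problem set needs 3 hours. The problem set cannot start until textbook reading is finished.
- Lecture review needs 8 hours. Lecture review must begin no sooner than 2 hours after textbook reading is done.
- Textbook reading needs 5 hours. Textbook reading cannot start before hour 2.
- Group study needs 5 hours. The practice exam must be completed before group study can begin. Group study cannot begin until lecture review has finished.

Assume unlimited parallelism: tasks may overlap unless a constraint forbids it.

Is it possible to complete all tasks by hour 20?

No

Textbook reading cannot begin until its own release at hour 2. It runs from hour 2 to 2 + 5 = hour 7.
The problem set waits on textbook reading (finishes hour 7), so it starts at hour 7 and finishes at 7 + 3 = hour 10.
Lecture review waits on textbook reading (finishes hour 7, plus 2-hour gap → hour 9), so it starts at hour 9 and finishes at 9 + 8 = hour 17.
The practice exam needs all of lecture review (finishes hour 17); the problem set (finishes hour 10). That puts its earliest start at hour 17; it finishes at 17 + 4 = hour 21.
Group study needs all of the practice exam (finishes hour 21); lecture review (finishes hour 17). That puts its earliest start at hour 21; it finishes at 21 + 5 = hour 26.
The earliest everything can be done is hour 26, which is after the deadline of 20, so it is not possible.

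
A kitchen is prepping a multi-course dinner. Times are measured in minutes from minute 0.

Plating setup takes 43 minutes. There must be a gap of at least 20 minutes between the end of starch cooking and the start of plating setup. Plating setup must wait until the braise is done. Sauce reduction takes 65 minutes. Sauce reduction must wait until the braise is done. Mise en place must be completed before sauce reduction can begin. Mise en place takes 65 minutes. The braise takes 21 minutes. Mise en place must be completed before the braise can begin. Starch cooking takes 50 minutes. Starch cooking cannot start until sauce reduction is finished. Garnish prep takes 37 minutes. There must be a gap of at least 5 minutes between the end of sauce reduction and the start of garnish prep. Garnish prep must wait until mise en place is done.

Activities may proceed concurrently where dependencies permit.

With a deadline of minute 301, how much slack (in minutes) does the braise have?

37

Nothing blocks mise en place, so it runs from minute 0 to minute 65.
The braise cannot begin until mise en place (finishes minute 65). It runs from minute 65 to 65 + 21 = minute 86.

Working backward from the deadline:
Plating setup has no dependents, so it just needs to finish by minute 301. Starting by 301 − 43 = minute 258 achieves that.
Since plating setup (must start by minute 258, minus 20-minute gap → minute 238) depends on it, starch cooking must finish by minute 238. Backing off its 50-minute duration gives a latest start of minute 188.
Garnish prep has no dependents, so it just needs to finish by minute 301. Starting by 301 − 37 = minute 264 achieves that.
For sauce reduction: starch cooking (must start by minute 188); garnish prep (must start by minute 264, minus 5-minute gap → minute 259). The most restrictive is minute 188; with a 65-minute duration, sauce reduction must start by minute 123.
For the braise: sauce reduction (must start by minute 123); plating setup (must start by minute 258). The most restrictive is minute 123; with a 21-minute duration, the braise must start by minute 102.
So the braise can start as early as minute 65 and as late as minute 102, giving 102 − 65 = 37 minutes of slack.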